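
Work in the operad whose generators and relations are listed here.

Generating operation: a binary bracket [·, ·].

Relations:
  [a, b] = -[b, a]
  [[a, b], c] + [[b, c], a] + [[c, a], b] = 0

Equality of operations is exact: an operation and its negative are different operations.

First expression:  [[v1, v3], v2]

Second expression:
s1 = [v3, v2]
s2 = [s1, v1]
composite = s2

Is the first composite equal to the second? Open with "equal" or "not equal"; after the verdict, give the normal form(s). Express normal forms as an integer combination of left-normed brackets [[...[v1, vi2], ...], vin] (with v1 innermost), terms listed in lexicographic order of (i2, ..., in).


not equal; the first gives [[v1, v3], v2] and the second [[v1, v2], v3] - [[v1, v3], v2]

In normal form, the first expression is [[v1, v3], v2]
In normal form, the second expression is [[v1, v2], v3] - [[v1, v3], v2]
The forms do not match — not equal.


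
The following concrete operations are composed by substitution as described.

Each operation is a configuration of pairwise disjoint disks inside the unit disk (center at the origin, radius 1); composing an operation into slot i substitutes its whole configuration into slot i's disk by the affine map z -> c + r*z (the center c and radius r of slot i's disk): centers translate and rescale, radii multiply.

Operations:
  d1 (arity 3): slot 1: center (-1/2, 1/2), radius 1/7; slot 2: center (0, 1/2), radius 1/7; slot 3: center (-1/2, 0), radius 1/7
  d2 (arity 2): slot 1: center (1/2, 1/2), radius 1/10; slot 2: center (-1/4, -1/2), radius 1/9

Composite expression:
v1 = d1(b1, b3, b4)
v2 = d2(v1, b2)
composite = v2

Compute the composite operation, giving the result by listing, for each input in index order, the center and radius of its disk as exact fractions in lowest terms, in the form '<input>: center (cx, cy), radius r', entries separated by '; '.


b1: center (9/20, 11/20), radius 1/70; b2: center (-1/4, -1/2), radius 1/9; b3: center (1/2, 11/20), radius 1/70; b4: center (9/20, 1/2), radius 1/70

Nesting under d2 composes maps z -> c + r*z down each b-path.
for b1, the 2-step affine chain lands on center (9/20, 11/20), radius 1/70
for b3, the 2-step affine chain lands on center (1/2, 11/20), radius 1/70
for b4, the 2-step affine chain lands on center (9/20, 1/2), radius 1/70
for b2, the 1-step affine chain lands on center (-1/4, -1/2), radius 1/9


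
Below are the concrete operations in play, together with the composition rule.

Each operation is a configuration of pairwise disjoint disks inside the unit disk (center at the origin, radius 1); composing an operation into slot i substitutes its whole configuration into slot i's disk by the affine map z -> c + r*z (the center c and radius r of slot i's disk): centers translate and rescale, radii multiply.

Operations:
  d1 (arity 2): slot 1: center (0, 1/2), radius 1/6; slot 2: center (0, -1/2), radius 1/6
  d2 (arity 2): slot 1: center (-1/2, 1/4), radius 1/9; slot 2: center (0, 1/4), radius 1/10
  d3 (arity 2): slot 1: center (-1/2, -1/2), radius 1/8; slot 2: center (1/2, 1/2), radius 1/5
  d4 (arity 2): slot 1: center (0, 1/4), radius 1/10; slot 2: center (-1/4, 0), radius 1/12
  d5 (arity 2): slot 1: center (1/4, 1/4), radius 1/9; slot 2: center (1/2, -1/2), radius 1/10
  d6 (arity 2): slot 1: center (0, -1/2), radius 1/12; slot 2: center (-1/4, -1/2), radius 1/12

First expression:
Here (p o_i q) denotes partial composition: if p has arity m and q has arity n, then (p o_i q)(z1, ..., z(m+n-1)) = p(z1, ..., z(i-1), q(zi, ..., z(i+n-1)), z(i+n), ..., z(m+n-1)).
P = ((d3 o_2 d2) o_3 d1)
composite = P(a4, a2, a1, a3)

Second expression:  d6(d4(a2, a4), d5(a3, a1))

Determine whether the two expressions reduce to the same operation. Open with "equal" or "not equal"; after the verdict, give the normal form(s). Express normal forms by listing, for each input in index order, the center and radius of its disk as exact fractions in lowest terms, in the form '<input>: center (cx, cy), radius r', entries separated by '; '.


not equal; the first gives a1: center (1/2, 14/25), radius 1/300; a2: center (2/5, 11/20), radius 1/45; a3: center (1/2, 27/50), radius 1/300; a4: center (-1/2, -1/2), radius 1/8 and the second a1: center (-5/24, -13/24), radius 1/120; a2: center (0, -23/48), radius 1/120; a3: center (-11/48, -23/48), radius 1/108; a4: center (-1/48, -1/2), radius 1/144

The first composite normalizes to a1: center (1/2, 14/25), radius 1/300; a2: center (2/5, 11/20), radius 1/45; a3: center (1/2, 27/50), radius 1/300; a4: center (-1/2, -1/2), radius 1/8
The second composite normalizes to a1: center (-5/24, -13/24), radius 1/120; a2: center (0, -23/48), radius 1/120; a3: center (-11/48, -23/48), radius 1/108; a4: center (-1/48, -1/2), radius 1/144
The forms do not match — not equal.


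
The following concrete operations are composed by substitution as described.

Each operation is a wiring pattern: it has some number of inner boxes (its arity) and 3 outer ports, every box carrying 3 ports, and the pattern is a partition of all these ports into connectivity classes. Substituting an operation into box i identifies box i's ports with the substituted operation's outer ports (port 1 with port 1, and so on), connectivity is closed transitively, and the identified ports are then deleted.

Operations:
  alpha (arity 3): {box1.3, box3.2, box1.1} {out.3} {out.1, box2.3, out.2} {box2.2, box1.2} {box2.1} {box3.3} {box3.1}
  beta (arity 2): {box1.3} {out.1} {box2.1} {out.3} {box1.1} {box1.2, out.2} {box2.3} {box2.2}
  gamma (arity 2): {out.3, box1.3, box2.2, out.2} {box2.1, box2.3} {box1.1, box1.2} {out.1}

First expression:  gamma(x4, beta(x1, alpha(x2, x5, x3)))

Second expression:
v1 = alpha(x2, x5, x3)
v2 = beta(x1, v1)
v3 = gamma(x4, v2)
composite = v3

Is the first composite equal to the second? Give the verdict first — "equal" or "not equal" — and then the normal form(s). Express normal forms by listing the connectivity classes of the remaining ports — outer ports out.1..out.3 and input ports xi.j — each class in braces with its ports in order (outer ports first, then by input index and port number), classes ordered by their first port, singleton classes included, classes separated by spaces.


equal: each reduces to {out.1} {out.2, out.3, x1.2, x4.3} {x1.1} {x1.3} {x2.1, x2.3, x3.2} {x2.2, x5.2} {x3.1} {x3.3} {x4.1, x4.2} {x5.1} {x5.3}


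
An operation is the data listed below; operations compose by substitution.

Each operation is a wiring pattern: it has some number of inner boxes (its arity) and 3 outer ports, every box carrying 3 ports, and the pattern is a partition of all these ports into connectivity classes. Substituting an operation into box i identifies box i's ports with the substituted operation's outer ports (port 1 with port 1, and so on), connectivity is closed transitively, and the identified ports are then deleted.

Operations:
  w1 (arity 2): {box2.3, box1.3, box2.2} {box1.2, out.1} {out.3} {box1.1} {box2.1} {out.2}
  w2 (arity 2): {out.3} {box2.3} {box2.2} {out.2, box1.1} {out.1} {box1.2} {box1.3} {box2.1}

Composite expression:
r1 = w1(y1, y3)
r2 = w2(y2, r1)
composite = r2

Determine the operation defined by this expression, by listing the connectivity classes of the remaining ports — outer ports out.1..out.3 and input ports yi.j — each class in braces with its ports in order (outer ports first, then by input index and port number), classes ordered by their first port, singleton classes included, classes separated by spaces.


{out.1} {out.2, y2.1} {out.3} {y1.1} {y1.2} {y1.3, y3.2, y3.3} {y2.2} {y2.3} {y3.1}

After gluing at w2, chains via deleted ports link the y-ports.
composing w1 on (y1, y3), with out.j its own outer ports: {out.1, y1.2} {out.2} {out.3} {y1.1} {y1.3, y3.2, y3.3} {y3.1}
composing w2 on (y2, y1, y3), with out.j its own outer ports: {out.1} {out.2, y2.1} {out.3} {y1.1} {y1.2} {y1.3, y3.2, y3.3} {y2.2} {y2.3} {y3.1}


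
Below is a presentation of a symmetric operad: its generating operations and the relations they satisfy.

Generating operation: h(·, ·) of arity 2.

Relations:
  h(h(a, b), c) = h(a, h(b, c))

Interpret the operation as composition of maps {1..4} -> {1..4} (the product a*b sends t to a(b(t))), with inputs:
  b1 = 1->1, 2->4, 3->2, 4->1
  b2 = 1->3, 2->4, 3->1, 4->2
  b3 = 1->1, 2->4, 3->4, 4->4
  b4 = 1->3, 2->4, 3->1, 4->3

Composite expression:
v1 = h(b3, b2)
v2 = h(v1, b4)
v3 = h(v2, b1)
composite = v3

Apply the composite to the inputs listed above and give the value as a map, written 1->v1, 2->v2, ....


1->1, 2->1, 3->4, 4->1

h(b3, b2) = 1->4, 2->4, 3->1, 4->4
h(h(b3, b2), b4) = 1->1, 2->4, 3->4, 4->1
h(h(h(b3, b2), b4), b1) = 1->1, 2->1, 3->4, 4->1


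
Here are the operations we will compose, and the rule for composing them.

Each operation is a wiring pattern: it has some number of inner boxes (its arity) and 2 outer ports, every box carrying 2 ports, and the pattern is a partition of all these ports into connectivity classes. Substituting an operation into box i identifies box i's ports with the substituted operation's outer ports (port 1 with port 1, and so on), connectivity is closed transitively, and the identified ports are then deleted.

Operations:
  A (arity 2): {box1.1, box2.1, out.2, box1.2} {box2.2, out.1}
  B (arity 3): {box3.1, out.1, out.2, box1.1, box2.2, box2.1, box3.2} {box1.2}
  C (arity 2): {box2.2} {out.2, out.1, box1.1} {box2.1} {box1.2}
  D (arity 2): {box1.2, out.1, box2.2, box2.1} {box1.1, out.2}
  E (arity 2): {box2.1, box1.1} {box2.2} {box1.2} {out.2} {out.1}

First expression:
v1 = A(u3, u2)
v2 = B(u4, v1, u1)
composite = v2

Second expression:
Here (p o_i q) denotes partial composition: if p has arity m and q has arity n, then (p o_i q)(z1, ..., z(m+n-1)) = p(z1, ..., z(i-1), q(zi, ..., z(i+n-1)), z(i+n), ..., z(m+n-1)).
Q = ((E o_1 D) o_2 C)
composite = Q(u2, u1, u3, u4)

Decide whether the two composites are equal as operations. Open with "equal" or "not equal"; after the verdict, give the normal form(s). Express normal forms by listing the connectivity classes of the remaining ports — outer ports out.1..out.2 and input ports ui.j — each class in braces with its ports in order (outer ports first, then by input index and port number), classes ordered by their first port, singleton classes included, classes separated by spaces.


not equal; first: {out.1, out.2, u1.1, u1.2, u2.1, u2.2, u3.1, u3.2, u4.1} {u4.2}; second: {out.1} {out.2} {u1.1, u2.2, u4.1} {u1.2} {u2.1} {u3.1} {u3.2} {u4.2}

The first composite normalizes to {out.1, out.2, u1.1, u1.2, u2.1, u2.2, u3.1, u3.2, u4.1} {u4.2}
The second composite normalizes to {out.1} {out.2} {u1.1, u2.2, u4.1} {u1.2} {u2.1} {u3.1} {u3.2} {u4.2}
Different reductions; not equal.


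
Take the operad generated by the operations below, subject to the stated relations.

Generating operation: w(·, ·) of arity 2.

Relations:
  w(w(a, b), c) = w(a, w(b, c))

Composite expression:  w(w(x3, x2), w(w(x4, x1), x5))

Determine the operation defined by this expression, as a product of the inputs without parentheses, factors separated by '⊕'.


x3 ⊕ x2 ⊕ x4 ⊕ x1 ⊕ x5

Key point: w is associative — brackets drop, the x-order remains.
w(x3, x2) spells out as x3 ⊕ x2
w(x4, x1) spells out as x4 ⊕ x1
w(w(x4, x1), x5) spells out as x4 ⊕ x1 ⊕ x5
w(w(x3, x2), w(w(x4, x1), x5)) spells out as x3 ⊕ x2 ⊕ x4 ⊕ x1 ⊕ x5


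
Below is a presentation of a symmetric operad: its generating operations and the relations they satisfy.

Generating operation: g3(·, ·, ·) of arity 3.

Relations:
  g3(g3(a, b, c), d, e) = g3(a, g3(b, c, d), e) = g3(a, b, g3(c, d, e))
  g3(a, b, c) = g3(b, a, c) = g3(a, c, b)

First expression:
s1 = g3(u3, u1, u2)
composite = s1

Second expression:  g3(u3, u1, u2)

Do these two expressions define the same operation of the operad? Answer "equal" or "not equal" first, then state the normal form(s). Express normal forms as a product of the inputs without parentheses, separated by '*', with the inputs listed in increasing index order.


equal: each reduces to u1 * u2 * u3


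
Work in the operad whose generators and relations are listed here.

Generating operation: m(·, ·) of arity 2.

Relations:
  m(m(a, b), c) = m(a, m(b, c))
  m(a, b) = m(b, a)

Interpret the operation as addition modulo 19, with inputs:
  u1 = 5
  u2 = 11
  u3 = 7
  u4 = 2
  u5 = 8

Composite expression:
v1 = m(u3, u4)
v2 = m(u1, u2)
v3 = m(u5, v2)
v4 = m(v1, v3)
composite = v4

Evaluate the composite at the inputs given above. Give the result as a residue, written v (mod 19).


m(u3, u4) = 9
m(u1, u2) = 16
m(u5, m(u1, u2)) = 5
m(m(u3, u4), m(u5, m(u1, u2))) = 14

14 (mod 19)


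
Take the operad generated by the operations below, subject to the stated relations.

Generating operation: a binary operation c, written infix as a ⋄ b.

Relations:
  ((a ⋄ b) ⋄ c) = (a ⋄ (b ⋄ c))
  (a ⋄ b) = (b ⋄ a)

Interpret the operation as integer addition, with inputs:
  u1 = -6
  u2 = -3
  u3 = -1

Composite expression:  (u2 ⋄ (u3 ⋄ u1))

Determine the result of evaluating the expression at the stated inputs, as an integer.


-10

(u3 ⋄ u1) = -7
(u2 ⋄ (u3 ⋄ u1)) = -10


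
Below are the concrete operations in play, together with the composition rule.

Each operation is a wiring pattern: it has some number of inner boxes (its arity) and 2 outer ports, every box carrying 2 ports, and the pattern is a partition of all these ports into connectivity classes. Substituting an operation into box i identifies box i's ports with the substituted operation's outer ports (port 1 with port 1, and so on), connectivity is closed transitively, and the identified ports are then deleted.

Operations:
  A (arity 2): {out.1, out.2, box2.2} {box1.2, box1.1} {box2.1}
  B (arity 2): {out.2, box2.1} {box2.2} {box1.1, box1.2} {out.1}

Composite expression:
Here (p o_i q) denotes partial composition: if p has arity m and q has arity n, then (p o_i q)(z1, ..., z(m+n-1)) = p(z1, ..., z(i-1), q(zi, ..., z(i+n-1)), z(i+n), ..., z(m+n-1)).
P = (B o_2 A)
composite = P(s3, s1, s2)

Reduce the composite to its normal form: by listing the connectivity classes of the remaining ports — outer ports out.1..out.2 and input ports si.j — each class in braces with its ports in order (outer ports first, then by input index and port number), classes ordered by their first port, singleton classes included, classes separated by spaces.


{out.1} {out.2, s2.2} {s1.1, s1.2} {s2.1} {s3.1, s3.2}

Treat the ports identified at B as solder joints: merge, then drop.
A over (s1, s2) gives {out.1, out.2, s2.2} {s1.1, s1.2} {s2.1}, out.j being that stage's outer ports
B over (s3, s1, s2) gives {out.1} {out.2, s2.2} {s1.1, s1.2} {s2.1} {s3.1, s3.2}, out.j being that stage's outer ports


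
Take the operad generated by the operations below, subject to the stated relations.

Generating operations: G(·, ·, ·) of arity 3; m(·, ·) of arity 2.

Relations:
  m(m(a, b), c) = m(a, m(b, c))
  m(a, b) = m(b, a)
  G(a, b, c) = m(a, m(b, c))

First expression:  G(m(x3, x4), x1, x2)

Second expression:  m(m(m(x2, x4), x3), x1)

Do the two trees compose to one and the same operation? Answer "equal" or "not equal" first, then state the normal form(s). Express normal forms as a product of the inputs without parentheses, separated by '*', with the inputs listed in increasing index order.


Normal form of the first expression: x1 * x2 * x3 * x4
Normal form of the second expression: x1 * x2 * x3 * x4
The normal forms match — equal.

equal; both compose to x1 * x2 * x3 * x4


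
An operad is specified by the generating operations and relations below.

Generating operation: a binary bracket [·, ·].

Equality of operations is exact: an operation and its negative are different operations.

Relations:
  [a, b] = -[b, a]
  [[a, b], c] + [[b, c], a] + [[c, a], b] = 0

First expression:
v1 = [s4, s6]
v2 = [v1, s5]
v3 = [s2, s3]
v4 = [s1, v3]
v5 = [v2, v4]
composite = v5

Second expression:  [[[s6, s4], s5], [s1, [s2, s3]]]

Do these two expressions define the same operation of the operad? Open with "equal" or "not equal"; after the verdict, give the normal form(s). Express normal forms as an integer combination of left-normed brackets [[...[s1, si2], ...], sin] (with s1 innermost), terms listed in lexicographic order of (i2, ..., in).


The first expression reduces to -[[[[[s1, s2], s3], s4], s6], s5] + [[[[[s1, s2], s3], s5], s4], s6] - [[[[[s1, s2], s3], s5], s6], s4] + [[[[[s1, s2], s3], s6], s4], s5] + [[[[[s1, s3], s2], s4], s6], s5] - [[[[[s1, s3], s2], s5], s4], s6] + [[[[[s1, s3], s2], s5], s6], s4] - [[[[[s1, s3], s2], s6], s4], s5]
The second expression reduces to [[[[[s1, s2], s3], s4], s6], s5] - [[[[[s1, s2], s3], s5], s4], s6] + [[[[[s1, s2], s3], s5], s6], s4] - [[[[[s1, s2], s3], s6], s4], s5] - [[[[[s1, s3], s2], s4], s6], s5] + [[[[[s1, s3], s2], s5], s4], s6] - [[[[[s1, s3], s2], s5], s6], s4] + [[[[[s1, s3], s2], s6], s4], s5]
The forms do not match — not equal.

not equal; first: -[[[[[s1, s2], s3], s4], s6], s5] + [[[[[s1, s2], s3], s5], s4], s6] - [[[[[s1, s2], s3], s5], s6], s4] + [[[[[s1, s2], s3], s6], s4], s5] + [[[[[s1, s3], s2], s4], s6], s5] - [[[[[s1, s3], s2], s5], s4], s6] + [[[[[s1, s3], s2], s5], s6], s4] - [[[[[s1, s3], s2], s6], s4], s5]; second: [[[[[s1, s2], s3], s4], s6], s5] - [[[[[s1, s2], s3], s5], s4], s6] + [[[[[s1, s2], s3], s5], s6], s4] - [[[[[s1, s2], s3], s6], s4], s5] - [[[[[s1, s3], s2], s4], s6], s5] + [[[[[s1, s3], s2], s5], s4], s6] - [[[[[s1, s3], s2], s5], s6], s4] + [[[[[s1, s3], s2], s6], s4], s5]


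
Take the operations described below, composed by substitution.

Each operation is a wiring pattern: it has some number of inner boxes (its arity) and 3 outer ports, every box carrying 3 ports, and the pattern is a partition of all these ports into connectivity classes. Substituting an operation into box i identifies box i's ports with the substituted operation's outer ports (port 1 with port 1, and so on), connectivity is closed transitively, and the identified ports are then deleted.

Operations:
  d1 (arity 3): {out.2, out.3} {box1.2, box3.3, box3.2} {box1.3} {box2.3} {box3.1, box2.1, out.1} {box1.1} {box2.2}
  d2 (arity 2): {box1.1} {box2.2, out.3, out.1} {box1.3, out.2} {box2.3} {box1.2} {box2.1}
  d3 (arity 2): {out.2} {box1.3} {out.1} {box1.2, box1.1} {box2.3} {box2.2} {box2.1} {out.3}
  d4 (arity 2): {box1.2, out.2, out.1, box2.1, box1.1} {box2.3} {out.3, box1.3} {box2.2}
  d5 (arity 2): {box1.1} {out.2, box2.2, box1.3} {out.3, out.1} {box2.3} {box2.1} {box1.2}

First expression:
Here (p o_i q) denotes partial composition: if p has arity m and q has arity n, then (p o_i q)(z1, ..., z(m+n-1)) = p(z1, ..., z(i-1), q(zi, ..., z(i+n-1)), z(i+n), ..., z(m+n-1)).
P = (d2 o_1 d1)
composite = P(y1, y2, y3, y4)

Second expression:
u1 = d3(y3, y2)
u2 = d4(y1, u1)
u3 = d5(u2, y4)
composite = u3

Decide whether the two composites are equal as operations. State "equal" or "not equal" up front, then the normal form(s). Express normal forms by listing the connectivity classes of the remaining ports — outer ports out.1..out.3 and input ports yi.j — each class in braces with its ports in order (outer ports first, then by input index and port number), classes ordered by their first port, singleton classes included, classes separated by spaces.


not equal; the first gives {out.1, out.3, y4.2} {out.2} {y1.1} {y1.2, y3.2, y3.3} {y1.3} {y2.1, y3.1} {y2.2} {y2.3} {y4.1} {y4.3} and the second {out.1, out.3} {out.2, y1.3, y4.2} {y1.1, y1.2} {y2.1} {y2.2} {y2.3} {y3.1, y3.2} {y3.3} {y4.1} {y4.3}

Normal form of the first expression: {out.1, out.3, y4.2} {out.2} {y1.1} {y1.2, y3.2, y3.3} {y1.3} {y2.1, y3.1} {y2.2} {y2.3} {y4.1} {y4.3}
Normal form of the second expression: {out.1, out.3} {out.2, y1.3, y4.2} {y1.1, y1.2} {y2.1} {y2.2} {y2.3} {y3.1, y3.2} {y3.3} {y4.1} {y4.3}
No match — not equal.


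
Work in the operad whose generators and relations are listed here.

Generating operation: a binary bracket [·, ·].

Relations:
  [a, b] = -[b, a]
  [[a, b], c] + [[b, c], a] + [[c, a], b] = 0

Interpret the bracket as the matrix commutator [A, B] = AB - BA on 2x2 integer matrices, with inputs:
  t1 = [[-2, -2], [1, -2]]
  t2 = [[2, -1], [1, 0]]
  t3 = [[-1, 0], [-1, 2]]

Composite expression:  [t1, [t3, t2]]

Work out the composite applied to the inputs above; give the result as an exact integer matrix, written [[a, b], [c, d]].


[[-5, -4], [-2, 5]]


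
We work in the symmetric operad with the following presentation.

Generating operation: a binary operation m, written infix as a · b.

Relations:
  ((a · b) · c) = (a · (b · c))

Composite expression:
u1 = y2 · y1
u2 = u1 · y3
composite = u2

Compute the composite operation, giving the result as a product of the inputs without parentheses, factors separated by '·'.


y2 · y1 · y3

Key point: m is associative — brackets drop, the y-order remains.
(y2 · y1) spells out as y2 · y1
((y2 · y1) · y3) spells out as y2 · y1 · y3


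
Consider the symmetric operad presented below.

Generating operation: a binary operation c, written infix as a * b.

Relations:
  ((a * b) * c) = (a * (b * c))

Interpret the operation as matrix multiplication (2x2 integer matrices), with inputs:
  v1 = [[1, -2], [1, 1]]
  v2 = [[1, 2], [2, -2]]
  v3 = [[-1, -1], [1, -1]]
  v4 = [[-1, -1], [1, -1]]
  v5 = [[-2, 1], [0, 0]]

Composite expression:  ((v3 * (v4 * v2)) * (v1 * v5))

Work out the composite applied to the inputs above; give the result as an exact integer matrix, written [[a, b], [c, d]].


[[0, 0], [12, -6]]

(v4 * v2) = [[-3, 0], [-1, 4]]
(v3 * (v4 * v2)) = [[4, -4], [-2, -4]]
(v1 * v5) = [[-2, 1], [-2, 1]]
((v3 * (v4 * v2)) * (v1 * v5)) = [[0, 0], [12, -6]]


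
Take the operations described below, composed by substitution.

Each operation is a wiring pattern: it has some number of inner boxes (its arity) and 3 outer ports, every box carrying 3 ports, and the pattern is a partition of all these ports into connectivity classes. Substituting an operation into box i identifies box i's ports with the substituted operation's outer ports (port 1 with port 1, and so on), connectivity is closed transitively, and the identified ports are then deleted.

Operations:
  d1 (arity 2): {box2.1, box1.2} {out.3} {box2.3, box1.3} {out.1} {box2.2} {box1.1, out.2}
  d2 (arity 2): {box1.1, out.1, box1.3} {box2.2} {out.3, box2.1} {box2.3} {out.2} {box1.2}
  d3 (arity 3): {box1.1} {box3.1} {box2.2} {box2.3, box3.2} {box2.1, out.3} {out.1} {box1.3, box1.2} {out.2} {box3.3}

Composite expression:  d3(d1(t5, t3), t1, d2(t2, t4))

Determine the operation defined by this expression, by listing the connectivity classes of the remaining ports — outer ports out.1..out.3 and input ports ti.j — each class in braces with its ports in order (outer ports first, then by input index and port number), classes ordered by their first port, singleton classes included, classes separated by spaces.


{out.1} {out.2} {out.3, t1.1} {t1.2} {t1.3} {t2.1, t2.3} {t2.2} {t3.1, t5.2} {t3.2} {t3.3, t5.3} {t4.1} {t4.2} {t4.3} {t5.1}


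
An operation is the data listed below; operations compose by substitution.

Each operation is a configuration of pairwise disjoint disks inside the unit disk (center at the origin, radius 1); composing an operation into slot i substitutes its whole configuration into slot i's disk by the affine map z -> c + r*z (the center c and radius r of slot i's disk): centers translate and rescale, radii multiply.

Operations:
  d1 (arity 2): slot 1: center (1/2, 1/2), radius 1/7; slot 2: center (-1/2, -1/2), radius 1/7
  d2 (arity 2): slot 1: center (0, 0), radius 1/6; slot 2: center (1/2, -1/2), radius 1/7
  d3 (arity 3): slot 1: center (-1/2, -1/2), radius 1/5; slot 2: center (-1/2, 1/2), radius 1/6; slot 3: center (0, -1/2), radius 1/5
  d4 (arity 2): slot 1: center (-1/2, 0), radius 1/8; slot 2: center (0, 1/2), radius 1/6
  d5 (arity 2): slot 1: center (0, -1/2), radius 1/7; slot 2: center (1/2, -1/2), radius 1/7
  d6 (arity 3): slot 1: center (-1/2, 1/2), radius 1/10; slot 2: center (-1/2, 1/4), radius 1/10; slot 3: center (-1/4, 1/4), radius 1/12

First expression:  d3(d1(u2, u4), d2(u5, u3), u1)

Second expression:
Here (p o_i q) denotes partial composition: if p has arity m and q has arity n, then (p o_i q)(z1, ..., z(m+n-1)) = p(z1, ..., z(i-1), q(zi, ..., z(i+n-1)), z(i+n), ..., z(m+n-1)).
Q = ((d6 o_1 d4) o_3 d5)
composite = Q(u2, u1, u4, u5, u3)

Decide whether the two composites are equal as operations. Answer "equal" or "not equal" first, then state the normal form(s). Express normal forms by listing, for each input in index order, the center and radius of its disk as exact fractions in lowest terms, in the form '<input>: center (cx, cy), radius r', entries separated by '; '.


not equal; first: u1: center (0, -1/2), radius 1/5; u2: center (-2/5, -2/5), radius 1/35; u3: center (-5/12, 5/12), radius 1/42; u4: center (-3/5, -3/5), radius 1/35; u5: center (-1/2, 1/2), radius 1/36; second: u1: center (-1/2, 11/20), radius 1/60; u2: center (-11/20, 1/2), radius 1/80; u3: center (-1/4, 1/4), radius 1/12; u4: center (-1/2, 1/5), radius 1/70; u5: center (-9/20, 1/5), radius 1/70

In normal form, the first expression is u1: center (0, -1/2), radius 1/5; u2: center (-2/5, -2/5), radius 1/35; u3: center (-5/12, 5/12), radius 1/42; u4: center (-3/5, -3/5), radius 1/35; u5: center (-1/2, 1/2), radius 1/36
In normal form, the second expression is u1: center (-1/2, 11/20), radius 1/60; u2: center (-11/20, 1/2), radius 1/80; u3: center (-1/4, 1/4), radius 1/12; u4: center (-1/2, 1/5), radius 1/70; u5: center (-9/20, 1/5), radius 1/70
The forms do not match — not equal.


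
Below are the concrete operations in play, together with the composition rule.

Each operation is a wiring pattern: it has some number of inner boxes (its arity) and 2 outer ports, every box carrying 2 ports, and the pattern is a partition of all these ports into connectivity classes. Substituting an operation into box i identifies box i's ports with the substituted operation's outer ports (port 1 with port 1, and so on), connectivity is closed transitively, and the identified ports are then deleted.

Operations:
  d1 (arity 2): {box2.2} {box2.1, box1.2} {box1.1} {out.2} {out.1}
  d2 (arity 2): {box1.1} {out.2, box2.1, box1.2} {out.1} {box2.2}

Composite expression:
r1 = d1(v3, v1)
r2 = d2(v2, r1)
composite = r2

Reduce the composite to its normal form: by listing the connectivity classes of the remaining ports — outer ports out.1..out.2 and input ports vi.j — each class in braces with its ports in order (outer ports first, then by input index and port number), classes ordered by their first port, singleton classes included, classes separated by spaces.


{out.1} {out.2, v2.2} {v1.1, v3.2} {v1.2} {v2.1} {v3.1}

Two ports join when wires chain via d2-identified ports.
stage d1: inputs (v3, v1), connectivity {out.1} {out.2} {v1.1, v3.2} {v1.2} {v3.1}, out.j its boundary
stage d2: inputs (v2, v3, v1), connectivity {out.1} {out.2, v2.2} {v1.1, v3.2} {v1.2} {v2.1} {v3.1}, out.j its boundary


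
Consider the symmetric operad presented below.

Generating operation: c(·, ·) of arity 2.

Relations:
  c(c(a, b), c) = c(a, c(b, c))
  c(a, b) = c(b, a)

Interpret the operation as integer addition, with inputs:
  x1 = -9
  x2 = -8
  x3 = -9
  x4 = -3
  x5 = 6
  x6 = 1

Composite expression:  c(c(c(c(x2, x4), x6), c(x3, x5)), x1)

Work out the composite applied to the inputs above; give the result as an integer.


-22


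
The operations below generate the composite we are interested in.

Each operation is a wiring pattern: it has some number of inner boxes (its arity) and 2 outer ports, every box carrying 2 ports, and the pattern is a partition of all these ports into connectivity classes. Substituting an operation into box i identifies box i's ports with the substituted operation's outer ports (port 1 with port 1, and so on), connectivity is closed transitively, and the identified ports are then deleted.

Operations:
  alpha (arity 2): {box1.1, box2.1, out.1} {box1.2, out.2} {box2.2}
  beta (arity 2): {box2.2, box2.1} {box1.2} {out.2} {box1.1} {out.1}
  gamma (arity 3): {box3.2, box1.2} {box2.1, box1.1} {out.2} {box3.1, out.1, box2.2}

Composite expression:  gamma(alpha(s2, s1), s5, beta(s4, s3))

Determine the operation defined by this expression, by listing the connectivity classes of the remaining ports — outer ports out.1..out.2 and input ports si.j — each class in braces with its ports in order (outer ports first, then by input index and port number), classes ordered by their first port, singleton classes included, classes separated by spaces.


{out.1, s5.2} {out.2} {s1.1, s2.1, s5.1} {s1.2} {s2.2} {s3.1, s3.2} {s4.1} {s4.2}

After gluing at gamma, chains via deleted ports link the s-ports.
the subtree at alpha composes to {out.1, s1.1, s2.1} {out.2, s2.2} {s1.2} on (s2, s1); out.j = own outer ports
the subtree at beta composes to {out.1} {out.2} {s3.1, s3.2} {s4.1} {s4.2} on (s4, s3); out.j = own outer ports
the subtree at gamma composes to {out.1, s5.2} {out.2} {s1.1, s2.1, s5.1} {s1.2} {s2.2} {s3.1, s3.2} {s4.1} {s4.2} on (s2, s1, s5, s4, s3); out.j = own outer ports


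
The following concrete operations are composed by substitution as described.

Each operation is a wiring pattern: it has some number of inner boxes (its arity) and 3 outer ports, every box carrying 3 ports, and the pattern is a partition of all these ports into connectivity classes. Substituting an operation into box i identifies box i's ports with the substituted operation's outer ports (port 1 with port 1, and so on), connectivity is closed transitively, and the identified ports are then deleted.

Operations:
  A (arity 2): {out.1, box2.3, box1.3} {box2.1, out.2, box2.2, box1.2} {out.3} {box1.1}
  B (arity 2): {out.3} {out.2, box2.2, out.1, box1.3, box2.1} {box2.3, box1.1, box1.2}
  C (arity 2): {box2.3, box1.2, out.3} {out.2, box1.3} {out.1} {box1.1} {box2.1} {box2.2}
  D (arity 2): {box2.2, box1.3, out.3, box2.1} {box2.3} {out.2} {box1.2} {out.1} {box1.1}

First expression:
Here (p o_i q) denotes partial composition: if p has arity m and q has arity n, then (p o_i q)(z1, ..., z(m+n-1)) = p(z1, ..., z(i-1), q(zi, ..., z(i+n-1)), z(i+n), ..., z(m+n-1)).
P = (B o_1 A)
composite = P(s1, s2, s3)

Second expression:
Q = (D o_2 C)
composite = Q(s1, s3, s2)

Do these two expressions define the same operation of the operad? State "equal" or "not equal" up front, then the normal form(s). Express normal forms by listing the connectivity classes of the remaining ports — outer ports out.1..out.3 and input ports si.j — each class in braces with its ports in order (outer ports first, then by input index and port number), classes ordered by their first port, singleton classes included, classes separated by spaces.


not equal — first {out.1, out.2, s3.1, s3.2} {out.3} {s1.1} {s1.2, s1.3, s2.1, s2.2, s2.3, s3.3}, second {out.1} {out.2} {out.3, s1.3, s3.3} {s1.1} {s1.2} {s2.1} {s2.2} {s2.3, s3.2} {s3.1}

The first expression reduces to {out.1, out.2, s3.1, s3.2} {out.3} {s1.1} {s1.2, s1.3, s2.1, s2.2, s2.3, s3.3}
The second expression reduces to {out.1} {out.2} {out.3, s1.3, s3.3} {s1.1} {s1.2} {s2.1} {s2.2} {s2.3, s3.2} {s3.1}
The normal forms differ: not equal.


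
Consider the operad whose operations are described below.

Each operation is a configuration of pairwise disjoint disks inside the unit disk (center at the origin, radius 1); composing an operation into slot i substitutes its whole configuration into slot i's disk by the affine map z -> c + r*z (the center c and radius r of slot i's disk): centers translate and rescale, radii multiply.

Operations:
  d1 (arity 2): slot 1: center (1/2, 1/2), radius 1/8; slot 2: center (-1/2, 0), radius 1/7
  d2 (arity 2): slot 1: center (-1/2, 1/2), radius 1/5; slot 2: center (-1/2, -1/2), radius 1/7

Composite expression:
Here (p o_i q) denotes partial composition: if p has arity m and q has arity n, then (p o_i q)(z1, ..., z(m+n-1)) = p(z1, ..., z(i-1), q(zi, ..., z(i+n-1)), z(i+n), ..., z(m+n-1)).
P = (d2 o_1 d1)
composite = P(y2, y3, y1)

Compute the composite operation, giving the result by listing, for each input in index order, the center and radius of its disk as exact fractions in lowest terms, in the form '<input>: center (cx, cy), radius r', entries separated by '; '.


y1: center (-1/2, -1/2), radius 1/7; y2: center (-2/5, 3/5), radius 1/40; y3: center (-3/5, 1/2), radius 1/35

Below d2, radii multiply path by path; the y-disk centers shift.
y2 passes through 2 substitutions, ending at center (-2/5, 3/5), radius 1/40
y3 passes through 2 substitutions, ending at center (-3/5, 1/2), radius 1/35
y1 passes through 1 substitution, ending at center (-1/2, -1/2), radius 1/7


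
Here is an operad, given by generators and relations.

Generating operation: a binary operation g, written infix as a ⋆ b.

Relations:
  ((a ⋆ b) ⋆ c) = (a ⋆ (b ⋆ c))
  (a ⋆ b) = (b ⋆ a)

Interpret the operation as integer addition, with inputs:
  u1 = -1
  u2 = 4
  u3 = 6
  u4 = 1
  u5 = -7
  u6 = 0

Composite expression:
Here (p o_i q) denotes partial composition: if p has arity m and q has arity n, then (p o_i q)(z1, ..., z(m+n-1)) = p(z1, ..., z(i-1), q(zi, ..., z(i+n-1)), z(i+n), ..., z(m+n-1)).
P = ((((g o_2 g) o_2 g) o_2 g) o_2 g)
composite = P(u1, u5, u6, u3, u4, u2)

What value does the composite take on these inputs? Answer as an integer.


(u5 ⋆ u6) = -7
((u5 ⋆ u6) ⋆ u3) = -1
(((u5 ⋆ u6) ⋆ u3) ⋆ u4) = 0
((((u5 ⋆ u6) ⋆ u3) ⋆ u4) ⋆ u2) = 4
(u1 ⋆ ((((u5 ⋆ u6) ⋆ u3) ⋆ u4) ⋆ u2)) = 3

3


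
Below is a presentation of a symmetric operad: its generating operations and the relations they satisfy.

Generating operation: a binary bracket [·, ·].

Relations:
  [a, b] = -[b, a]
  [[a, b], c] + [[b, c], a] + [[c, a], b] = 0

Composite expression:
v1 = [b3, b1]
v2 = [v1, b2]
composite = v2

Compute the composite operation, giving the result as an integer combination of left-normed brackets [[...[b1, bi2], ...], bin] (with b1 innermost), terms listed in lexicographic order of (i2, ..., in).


Antisymmetry and Jacobi reduce to b1-anchored left-normed brackets.
Composite bracket: [[b3, b1], b2]
The bracket unfolds into 4 signed words via [a, b] = ab - ba (2^2 = 4).
Keep just the words that open with b1:
  b1b3b2 appears with sign -1, giving the term -[[b1, b3], b2]

-[[b1, b3], b2]


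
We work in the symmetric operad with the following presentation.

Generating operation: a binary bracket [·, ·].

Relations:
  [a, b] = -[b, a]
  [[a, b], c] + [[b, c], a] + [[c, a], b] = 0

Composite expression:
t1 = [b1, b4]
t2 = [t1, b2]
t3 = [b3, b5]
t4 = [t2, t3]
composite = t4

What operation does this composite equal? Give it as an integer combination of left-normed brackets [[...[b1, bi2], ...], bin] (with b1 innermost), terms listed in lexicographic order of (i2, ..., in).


Skip Jacobi rewriting: expand, keep b1-initial words, read off terms.
Composite bracket: [[[b1, b4], b2], [b3, b5]]
Each bracket splits as ab - ba, giving 16 signed words (2^4 = 16).
Coefficients come from the b1-initial words:
  the word b1b4b2b3b5 carries sign +1 and contributes +[[[[b1, b4], b2], b3], b5]
  the word b1b4b2b5b3 carries sign -1 and contributes -[[[[b1, b4], b2], b5], b3]

[[[[b1, b4], b2], b3], b5] - [[[[b1, b4], b2], b5], b3]


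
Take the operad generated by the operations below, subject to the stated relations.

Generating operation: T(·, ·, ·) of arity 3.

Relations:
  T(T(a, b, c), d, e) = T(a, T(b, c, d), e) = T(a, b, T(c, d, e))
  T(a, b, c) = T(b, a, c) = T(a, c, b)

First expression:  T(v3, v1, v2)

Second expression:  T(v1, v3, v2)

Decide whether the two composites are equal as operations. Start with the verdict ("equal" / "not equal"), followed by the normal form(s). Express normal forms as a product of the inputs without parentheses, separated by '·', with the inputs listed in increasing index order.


equal — both sides give v1 · v2 · v3

The first expression reduces to v1 · v2 · v3
The second expression reduces to v1 · v2 · v3
The normal forms match — equal.


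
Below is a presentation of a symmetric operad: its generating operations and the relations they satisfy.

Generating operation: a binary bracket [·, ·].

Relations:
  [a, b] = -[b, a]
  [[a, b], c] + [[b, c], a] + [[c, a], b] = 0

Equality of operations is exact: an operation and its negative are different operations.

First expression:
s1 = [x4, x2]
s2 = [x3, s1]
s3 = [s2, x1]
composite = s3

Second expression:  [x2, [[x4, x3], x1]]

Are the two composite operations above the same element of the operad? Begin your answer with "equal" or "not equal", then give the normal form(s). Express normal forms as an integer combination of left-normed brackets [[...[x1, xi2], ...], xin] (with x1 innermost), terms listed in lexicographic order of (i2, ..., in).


In normal form, the first expression is -[[[x1, x2], x4], x3] + [[[x1, x3], x2], x4] - [[[x1, x3], x4], x2] + [[[x1, x4], x2], x3]
In normal form, the second expression is -[[[x1, x3], x4], x2] + [[[x1, x4], x3], x2]
The normal forms differ: not equal.

not equal; the first gives -[[[x1, x2], x4], x3] + [[[x1, x3], x2], x4] - [[[x1, x3], x4], x2] + [[[x1, x4], x2], x3] and the second -[[[x1, x3], x4], x2] + [[[x1, x4], x3], x2]


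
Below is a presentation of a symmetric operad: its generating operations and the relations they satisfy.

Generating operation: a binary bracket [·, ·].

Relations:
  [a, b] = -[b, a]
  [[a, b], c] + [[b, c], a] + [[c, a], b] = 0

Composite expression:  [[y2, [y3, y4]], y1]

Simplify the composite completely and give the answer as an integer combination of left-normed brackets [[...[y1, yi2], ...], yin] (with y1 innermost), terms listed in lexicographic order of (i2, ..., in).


-[[[y1, y2], y3], y4] + [[[y1, y2], y4], y3] + [[[y1, y3], y4], y2] - [[[y1, y4], y3], y2]

Skip Jacobi rewriting: expand, keep y1-initial words, read off terms.
Composite bracket: [[y2, [y3, y4]], y1]
Under [a, b] = ab - ba we get 8 signed associative words (2^3 = 8).
Collect the words opening with y1:
  word y1y2y3y4 has sign -1, contributing -[[[y1, y2], y3], y4]
  word y1y2y4y3 has sign +1, contributing +[[[y1, y2], y4], y3]
  word y1y3y4y2 has sign +1, contributing +[[[y1, y3], y4], y2]
  word y1y4y3y2 has sign -1, contributing -[[[y1, y4], y3], y2]


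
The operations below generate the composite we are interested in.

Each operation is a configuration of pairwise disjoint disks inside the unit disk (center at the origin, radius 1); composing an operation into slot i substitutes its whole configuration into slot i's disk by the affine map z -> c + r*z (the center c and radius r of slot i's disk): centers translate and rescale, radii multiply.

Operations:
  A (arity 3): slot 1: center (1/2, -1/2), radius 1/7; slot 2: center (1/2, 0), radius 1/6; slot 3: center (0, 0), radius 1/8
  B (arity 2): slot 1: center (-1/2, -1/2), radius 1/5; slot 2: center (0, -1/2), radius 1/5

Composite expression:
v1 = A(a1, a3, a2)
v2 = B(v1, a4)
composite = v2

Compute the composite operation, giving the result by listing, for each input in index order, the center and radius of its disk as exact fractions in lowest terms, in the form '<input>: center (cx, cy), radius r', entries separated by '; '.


a1: center (-2/5, -3/5), radius 1/35; a2: center (-1/2, -1/2), radius 1/40; a3: center (-2/5, -1/2), radius 1/30; a4: center (0, -1/2), radius 1/5

Follow each a-input down from B: c' goes to c + r*c', radius to r*r'.
for a1, the 2-step affine chain lands on center (-2/5, -3/5), radius 1/35
for a3, the 2-step affine chain lands on center (-2/5, -1/2), radius 1/30
for a2, the 2-step affine chain lands on center (-1/2, -1/2), radius 1/40
for a4, the 1-step affine chain lands on center (0, -1/2), radius 1/5


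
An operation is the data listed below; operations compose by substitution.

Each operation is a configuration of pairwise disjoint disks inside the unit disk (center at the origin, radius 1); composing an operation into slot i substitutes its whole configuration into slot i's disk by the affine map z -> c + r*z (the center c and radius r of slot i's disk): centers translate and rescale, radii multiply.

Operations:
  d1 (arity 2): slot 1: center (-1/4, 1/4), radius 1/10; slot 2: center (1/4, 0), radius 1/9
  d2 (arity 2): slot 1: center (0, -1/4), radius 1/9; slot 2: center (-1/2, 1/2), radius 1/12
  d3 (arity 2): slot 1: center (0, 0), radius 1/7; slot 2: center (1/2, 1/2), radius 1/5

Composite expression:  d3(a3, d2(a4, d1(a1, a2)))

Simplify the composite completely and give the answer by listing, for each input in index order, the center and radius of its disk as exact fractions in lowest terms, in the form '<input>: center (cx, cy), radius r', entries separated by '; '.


a1: center (19/48, 29/48), radius 1/600; a2: center (97/240, 3/5), radius 1/540; a3: center (0, 0), radius 1/7; a4: center (1/2, 9/20), radius 1/45

Each a-disk chains the slot maps above it in d3; radii multiply.
for a3, the 1-step affine chain lands on center (0, 0), radius 1/7
for a4, the 2-step affine chain lands on center (1/2, 9/20), radius 1/45
for a1, the 3-step affine chain lands on center (19/48, 29/48), radius 1/600
for a2, the 3-step affine chain lands on center (97/240, 3/5), radius 1/540
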